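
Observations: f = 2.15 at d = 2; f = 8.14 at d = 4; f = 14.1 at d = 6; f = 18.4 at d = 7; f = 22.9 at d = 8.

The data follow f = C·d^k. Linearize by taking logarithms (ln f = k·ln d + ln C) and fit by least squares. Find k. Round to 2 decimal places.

k = 1.69

Let Y = ln f. Fitting Y = k·ln d + ln C by least squares:
Sums: Σln d = 7.8966, Σ(ln d)² = 13.7233, Σln f = 11.5519, Σln d·ln f = 20.3568.
Normal system: [[13.7233, 7.8966]; [7.8966, 5]]·[k, ln C]ᵀ = [20.3568, 11.5519]ᵀ.
Solving (det = 6.2610): k = 1.68725, ln C = -0.35431.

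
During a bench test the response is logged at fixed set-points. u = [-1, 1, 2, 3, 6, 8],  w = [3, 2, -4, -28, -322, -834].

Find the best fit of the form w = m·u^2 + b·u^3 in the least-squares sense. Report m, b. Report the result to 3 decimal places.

Sums needed: Σu^2·u^2 = 5491, Σu^2·u^3 = 40819, Σu^3·u^3 = 309595.
Moment sums: Σu^2·w = -65231, Σu^3·w = -497349.
MᵀM·[m, b]ᵀ = Mᵀw becomes [[5491, 40819]; [40819, 309595]]·[m, b]ᵀ = [-65231, -497349]ᵀ.
det = 5491·309595 − 40819² = 33795384.
m = ((-65231)·309595 − 40819·(-497349))/33795384 = 53048693/16897692; b = (5491·(-497349) − 40819·(-65231))/33795384 = -34139585/16897692.

m = 3.139, b = -2.020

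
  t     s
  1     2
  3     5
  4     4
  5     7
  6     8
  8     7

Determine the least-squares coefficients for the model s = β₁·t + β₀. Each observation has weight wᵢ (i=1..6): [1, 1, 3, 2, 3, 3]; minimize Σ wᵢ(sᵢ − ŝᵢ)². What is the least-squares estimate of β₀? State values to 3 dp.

From the data, Σwᵢ·t·t = 408, Σwᵢ·t = 68, Σwᵢ·1 = 13.
Moment sums: Σwᵢ·t·s = 447, Σwᵢ·s = 78.
Eliminating β₀: 13·(row 1) − 68·(row 2) gives 680·β₁ = 13·447 − 68·78 = 507, so β₁ = 507/680.
Then β₀ = (78 − 68·(507/680))/13 = 21/10.

β₀ = 2.100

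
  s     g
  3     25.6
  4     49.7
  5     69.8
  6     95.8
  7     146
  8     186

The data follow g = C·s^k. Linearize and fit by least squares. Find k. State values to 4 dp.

With ln gᵢ as the transformed response and ln sᵢ as the regressor:
XᵀX = [[17.0401, 9.9115]; [9.9115, 6]], rhs = [44.5491, 26.1658]ᵀ  (here Σln s = 9.9115, Σ(ln s)² = 17.0401, Σln g = 26.1658, Σln s·ln g = 44.5491).
Δ = 17.0401·6 − (9.9115)² = 4.0036; k = (44.5491·6 − 9.9115·26.1658)/4.0036 = 1.98640, ln C = (17.0401·26.1658 − 9.9115·44.5491)/4.0036 = 1.07963.

k = 1.9864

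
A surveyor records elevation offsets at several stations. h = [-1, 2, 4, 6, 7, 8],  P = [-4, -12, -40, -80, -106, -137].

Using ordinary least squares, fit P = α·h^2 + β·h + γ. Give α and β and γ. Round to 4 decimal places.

α = -1.9449, β = -1.1744, γ = -2.9720

Compute the Gram sums: Σh^2·h^2 = 8066, Σh^2·h = 1142, Σh^2 = 170, Σh·h = 170, Σh = 26, Σ1 = 6.
Right-hand side: Σh^2·P = -17534, Σh·P = -2498, ΣP = -379.
Row-reducing yields α = -10697/5500, β = -6459/5500, γ = -743/250.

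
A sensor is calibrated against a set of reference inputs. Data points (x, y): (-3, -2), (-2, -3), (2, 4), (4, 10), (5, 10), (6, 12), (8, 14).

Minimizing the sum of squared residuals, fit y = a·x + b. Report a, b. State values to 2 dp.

Setting ∂/∂a … = 0 gives: 158·a + 20·b = 294;  20·a + 7·b = 45.
Δ = 158·7 − 20² = 706.
a = (294·7 − 20·45)/706 = 579/353; b = (158·45 − 20·294)/706 = 615/353.

a = 1.64, b = 1.74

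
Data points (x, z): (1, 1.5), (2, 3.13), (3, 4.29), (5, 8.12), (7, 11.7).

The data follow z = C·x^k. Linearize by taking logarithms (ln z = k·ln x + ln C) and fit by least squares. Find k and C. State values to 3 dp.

k = 1.051, C = 1.473

Linearized form: ln z = k·ln x + ln C. From the 5 transformed points,
Σln x = 5.3471, Σ(ln x)² = 8.0643, Σln z = 7.5567, Σln x·ln z = 10.5476.
Normal system: [[8.0643, 5.3471]; [5.3471, 5]]·[k, ln C]ᵀ = [10.5476, 7.5567]ᵀ.
Slope k = (n·Σln x·ln z − Σln x·Σln z)/(n·Σ(ln x)² − (Σln x)²) = (5·10.5476 − 5.3471·7.5567)/11.7297 = 1.05132; ln C = (Σln z − k·Σln x)/n = 0.38704, so C = exp(0.38704) = 1.47262.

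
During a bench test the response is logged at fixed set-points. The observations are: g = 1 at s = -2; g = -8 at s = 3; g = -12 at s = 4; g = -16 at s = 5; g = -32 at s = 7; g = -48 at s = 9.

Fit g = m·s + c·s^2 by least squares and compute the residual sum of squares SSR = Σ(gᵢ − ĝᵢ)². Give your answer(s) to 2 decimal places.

SSR = 3.64

From the data, Σs·s = 184, Σs·s^2 = 1280, Σs^2·s^2 = 9940.
And Σs·g = -810, Σs^2·g = -6116.
So XᵀX·[m, c]ᵀ = Xᵀg: [[184, 1280]; [1280, 9940]]·[m, c]ᵀ = [-810, -6116]ᵀ.
Eliminating c: 9940·(row 1) − 1280·(row 2) gives 190560·m = 9940·(-810) − 1280·(-6116) = -222920, so m = -5573/4764.
Then c = ((-6116) − 1280·(-5573/4764))/9940 = -2767/5955.
Residuals: 6181/11910, -2451/7940, 677/5955, 2327/1588, -24853/23820, 1311/7940; SSR = 43361/11910.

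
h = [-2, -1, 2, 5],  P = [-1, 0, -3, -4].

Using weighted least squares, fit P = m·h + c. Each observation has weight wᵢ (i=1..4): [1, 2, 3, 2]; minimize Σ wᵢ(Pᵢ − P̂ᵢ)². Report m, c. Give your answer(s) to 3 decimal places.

m = -0.580, c = -1.380

Entries of XᵀWX: Σwᵢ·h·h = 68, Σwᵢ·h = 12, Σwᵢ·1 = 8.
For XᵀWP: Σwᵢ·h·P = -56, Σwᵢ·P = -18.
XᵀWX·[m, c]ᵀ = XᵀWP becomes [[68, 12]; [12, 8]]·[m, c]ᵀ = [-56, -18]ᵀ.
det = 68·8 − 12² = 400.
m = ((-56)·8 − 12·(-18))/400 = -29/50; c = (68·(-18) − 12·(-56))/400 = -69/50.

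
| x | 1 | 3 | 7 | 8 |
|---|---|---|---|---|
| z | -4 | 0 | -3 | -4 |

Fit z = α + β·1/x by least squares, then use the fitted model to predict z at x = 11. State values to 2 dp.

Compute the Gram sums: Σ1 = 4, Σ1/x = 269/168, Σ1/x·1/x = 32377/28224.
For Aᵀz: Σz = -11, Σ1/x·z = -69/14.
AᵀA·[α, β]ᵀ = Aᵀz becomes [[4, 269/168]; [269/168, 32377/28224]]·[α, β]ᵀ = [-11, -69/14]ᵀ.
Determinant 4·(32377/28224) − (269/168)² = 19049/9408.
α = ((-11)·(32377/28224) − (269/168)·(-69/14))/(19049/9408) = -133415/57147; β = (4·(-69/14) − (269/168)·(-11))/(19049/9408) = -19768/19049.
At x = 11: ẑ = (-133415/57147)·(1) + (-19768/19049)·(1/11) = -1526869/628617.

ẑ = -2.43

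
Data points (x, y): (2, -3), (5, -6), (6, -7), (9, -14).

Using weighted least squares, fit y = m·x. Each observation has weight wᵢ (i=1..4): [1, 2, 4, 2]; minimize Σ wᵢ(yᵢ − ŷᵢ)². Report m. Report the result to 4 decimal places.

AᵀWA·[m]ᵀ = AᵀWy reads: 360·m = -486.
(Σwᵢ·x·x = 360, Σwᵢ·x·y = -486.)
m = (-486)/360 = -1.35.

m = -1.3500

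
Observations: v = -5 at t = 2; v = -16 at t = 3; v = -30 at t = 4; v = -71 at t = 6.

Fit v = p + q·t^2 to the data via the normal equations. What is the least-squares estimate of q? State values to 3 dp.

Forming AᵀA = [[4, 65]; [65, 1649]] and Aᵀv = [-122, -3200]ᵀ gives AᵀA·[p, q]ᵀ = Aᵀv.
Eliminating q: 1649·(row 1) − 65·(row 2) gives 2371·p = 1649·(-122) − 65·(-3200) = 6822, so p = 6822/2371.
Then q = ((-3200) − 65·(6822/2371))/1649 = -4870/2371.

q = -2.054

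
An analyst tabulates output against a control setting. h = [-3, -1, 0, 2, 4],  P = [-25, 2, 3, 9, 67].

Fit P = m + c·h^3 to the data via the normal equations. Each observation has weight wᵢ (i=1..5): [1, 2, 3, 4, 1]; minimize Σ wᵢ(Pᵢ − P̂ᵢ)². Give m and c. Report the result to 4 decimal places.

Normal-equation sums: Σwᵢ·1 = 11, Σwᵢ·h^3 = 67, Σwᵢ·h^3·h^3 = 5083.
For XᵀWP: Σwᵢ·P = 91, Σwᵢ·h^3·P = 5247.
XᵀWX·[m, c]ᵀ = XᵀWP becomes [[11, 67]; [67, 5083]]·[m, c]ᵀ = [91, 5247]ᵀ.
Δ = 11·5083 − 67² = 51424.
m = (91·5083 − 67·5247)/51424 = 27751/12856; c = (11·5247 − 67·91)/51424 = 12905/12856.

m = 2.1586, c = 1.0038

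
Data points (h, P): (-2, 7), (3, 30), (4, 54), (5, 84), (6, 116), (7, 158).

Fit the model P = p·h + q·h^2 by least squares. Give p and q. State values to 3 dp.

p = 1.786, q = 2.954

Forming AᵀA = [[139, 767]; [767, 4675]] and AᵀP = [2514, 15180]ᵀ gives AᵀA·[p, q]ᵀ = AᵀP.
Δ = 139·4675 − 767² = 61536.
p = (2514·4675 − 767·15180)/61536 = 18315/10256; q = (139·15180 − 767·2514)/61536 = 30297/10256.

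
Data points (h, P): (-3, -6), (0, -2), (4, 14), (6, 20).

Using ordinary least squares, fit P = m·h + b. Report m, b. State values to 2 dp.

Compute the Gram sums: Σh·h = 61, Σh = 7, Σ1 = 4.
Moment sums: Σh·P = 194, ΣP = 26.
Normal equations: [[61, 7]; [7, 4]]·[m, b]ᵀ = [194, 26]ᵀ.
Eliminating b: 4·(row 1) − 7·(row 2) gives 195·m = 4·194 − 7·26 = 594, so m = 198/65.
Then b = (26 − 7·(198/65))/4 = 76/65.

m = 3.05, b = 1.17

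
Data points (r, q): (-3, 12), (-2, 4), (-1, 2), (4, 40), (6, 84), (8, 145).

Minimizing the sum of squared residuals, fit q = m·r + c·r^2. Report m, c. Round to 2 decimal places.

Setting ∂/∂m … = 0 gives: 130·m + 756·c = 1778;  756·m + 5746·c = 13070.
(Σr·r = 130, Σr·r^2 = 756, Σr^2·r^2 = 5746, Σr·q = 1778, Σr^2·q = 13070.)
Δ = 130·5746 − 756² = 175444.
m = (1778·5746 − 756·13070)/175444 = 83867/43861; c = (130·13070 − 756·1778)/175444 = 88733/43861.

m = 1.91, c = 2.02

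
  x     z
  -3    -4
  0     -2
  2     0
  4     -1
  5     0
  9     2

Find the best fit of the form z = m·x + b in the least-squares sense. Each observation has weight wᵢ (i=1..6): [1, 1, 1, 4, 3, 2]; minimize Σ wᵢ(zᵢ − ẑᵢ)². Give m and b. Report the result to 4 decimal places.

From the data, Σwᵢ·x·x = 314, Σwᵢ·x = 48, Σwᵢ·1 = 12.
Moment sums: Σwᵢ·x·z = 32, Σwᵢ·z = -6.
det = 314·12 − 48² = 1464.
m = (32·12 − 48·(-6))/1464 = 28/61; b = (314·(-6) − 48·32)/1464 = -285/122.

m = 0.4590, b = -2.3361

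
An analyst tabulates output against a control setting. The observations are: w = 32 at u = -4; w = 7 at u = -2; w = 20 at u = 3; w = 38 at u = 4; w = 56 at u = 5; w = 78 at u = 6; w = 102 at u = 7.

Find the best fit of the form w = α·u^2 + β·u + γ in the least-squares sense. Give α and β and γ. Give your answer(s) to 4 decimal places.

α = 1.9852, β = 0.6551, γ = 1.8357

The normal equations are: 4931·α + 703·β + 155·γ = 10534;  703·α + 155·β + 19·γ = 1532;  155·α + 19·β + 7·γ = 333.
(Σu^2·u^2 = 4931, Σu^2·u = 703, Σu^2 = 155, Σu·u = 155, Σu = 19, Σ1 = 7, Σu^2·w = 10534, Σu·w = 1532, Σw = 333.)
Inverting the 3×3 Gram matrix, [α, β, γ]ᵀ = [87245/43948, 28789/43948, 40337/21974]ᵀ.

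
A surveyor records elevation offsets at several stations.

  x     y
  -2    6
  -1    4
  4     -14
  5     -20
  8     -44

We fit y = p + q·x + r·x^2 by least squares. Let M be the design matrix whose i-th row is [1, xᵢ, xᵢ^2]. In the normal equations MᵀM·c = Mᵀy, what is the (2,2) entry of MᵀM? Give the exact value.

110

Row 2 ↔ basis x, column 2 ↔ basis x, so (MᵀM)_{2,2} = Σᵢ (x)·(x) = (-2)·(-2) + (-1)·(-1) + (4)·(4) + (5)·(5) + (8)·(8) = 110.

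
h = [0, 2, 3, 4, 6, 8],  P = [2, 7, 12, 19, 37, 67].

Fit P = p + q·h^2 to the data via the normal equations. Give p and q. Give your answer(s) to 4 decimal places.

Normal-equation sums: Σ1 = 6, Σh^2 = 129, Σh^2·h^2 = 5745.
Right-hand side: ΣP = 144, Σh^2·P = 6060.
AᵀA·[p, q]ᵀ = AᵀP becomes [[6, 129]; [129, 5745]]·[p, q]ᵀ = [144, 6060]ᵀ.
det = 6·5745 − 129² = 17829.
p = (144·5745 − 129·6060)/17829 = 5060/1981; q = (6·6060 − 129·144)/17829 = 1976/1981.

p = 2.5543, q = 0.9975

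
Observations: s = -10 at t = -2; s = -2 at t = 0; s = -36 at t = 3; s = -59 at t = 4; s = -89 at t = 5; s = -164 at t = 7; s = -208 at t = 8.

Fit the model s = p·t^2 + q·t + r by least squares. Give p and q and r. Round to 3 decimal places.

Sums needed: Σt^2·t^2 = 7475, Σt^2·t = 1063, Σt^2 = 167, Σt·t = 167, Σt = 25, Σ1 = 7.
Right-hand side: Σt^2·s = -24881, Σt·s = -3581, Σs = -568.
Normal equations: [[7475, 1063, 167]; [1063, 167, 25]; [167, 25, 7]]·[p, q, r]ᵀ = [-24881, -3581, -568]ᵀ.
Inverting the 3×3 Gram matrix, [p, q, r]ᵀ = [-546683/187602, -465449/187602, -86325/31267]ᵀ.

p = -2.914, q = -2.481, r = -2.761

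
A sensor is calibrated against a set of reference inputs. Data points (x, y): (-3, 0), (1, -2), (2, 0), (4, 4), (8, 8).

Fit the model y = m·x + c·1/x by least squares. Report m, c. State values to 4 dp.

Sums needed: Σx·x = 94, Σx·1/x = 5, Σ1/x·1/x = 829/576.
And Σx·y = 78, Σ1/x·y = 0.
Normal equations: [[94, 5]; [5, 829/576]]·[m, c]ᵀ = [78, 0]ᵀ.
Determinant 94·(829/576) − 5² = 31763/288.
m = (78·(829/576) − 5·0)/(31763/288) = 32331/31763; c = (94·0 − 5·78)/(31763/288) = -112320/31763.

m = 1.0179, c = -3.5362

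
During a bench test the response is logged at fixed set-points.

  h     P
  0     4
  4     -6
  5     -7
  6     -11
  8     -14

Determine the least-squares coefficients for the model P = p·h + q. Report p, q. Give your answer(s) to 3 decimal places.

p = -2.290, q = 3.733

The normal system AᵀA·[p, q]ᵀ = AᵀP is [[141, 23]; [23, 5]]·[p, q]ᵀ = [-237, -34]ᵀ.
Determinant 141·5 − 23² = 176.
p = ((-237)·5 − 23·(-34))/176 = -403/176; q = (141·(-34) − 23·(-237))/176 = 657/176.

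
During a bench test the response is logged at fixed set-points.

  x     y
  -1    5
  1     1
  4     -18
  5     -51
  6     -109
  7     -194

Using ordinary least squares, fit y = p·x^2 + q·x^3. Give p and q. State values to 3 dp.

Setting ∂/∂p … = 0 gives: 4580·p + 28732·q = -14987;  28732·p + 184028·q = -97617.
(Σx^2·x^2 = 4580, Σx^2·x^3 = 28732, Σx^3·x^3 = 184028, Σx^2·y = -14987, Σx^3·y = -97617.)
det = 4580·184028 − 28732² = 17320416.
p = ((-14987)·184028 − 28732·(-97617))/17320416 = 5838001/2165052; q = (4580·(-97617) − 28732·(-14987))/17320416 = -1029961/1082526.

p = 2.696, q = -0.951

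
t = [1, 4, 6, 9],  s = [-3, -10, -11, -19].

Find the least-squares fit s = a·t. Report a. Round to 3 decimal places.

a = -2.090

The normal equations are: 134·a = -280.
(Σt·t = 134, Σt·s = -280.)
Hence a = -280 / 134 ≈ -2.08955.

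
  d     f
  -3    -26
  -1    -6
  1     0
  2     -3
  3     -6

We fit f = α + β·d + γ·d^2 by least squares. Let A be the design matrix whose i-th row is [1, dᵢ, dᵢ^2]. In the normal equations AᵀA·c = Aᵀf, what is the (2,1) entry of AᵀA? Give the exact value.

Row 2 ↔ basis d, column 1 ↔ basis 1, so (AᵀA)_{2,1} = Σᵢ d = (-3)·(1) + (-1)·(1) + (1)·(1) + (2)·(1) + (3)·(1) = 2.

2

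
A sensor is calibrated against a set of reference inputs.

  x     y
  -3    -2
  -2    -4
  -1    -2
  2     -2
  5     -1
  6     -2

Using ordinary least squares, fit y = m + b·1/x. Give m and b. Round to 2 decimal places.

AᵀA·[m, b]ᵀ = Aᵀy reads: 6·m + (-29/30)·b = -13;  (-29/30)·m + (1511/900)·b = 47/15.
(Σ1 = 6, Σ1/x = -29/30, Σ1/x·1/x = 1511/900, Σy = -13, Σ1/x·y = 47/15.)
Eliminating b: (1511/900)·(row 1) − (-29/30)·(row 2) gives (329/36)·m = (1511/900)·(-13) − (-29/30)·(47/15) = -5639/300, so m = -16917/8225.
Then b = ((47/15) − (-29/30)·(-16917/8225))/(1511/900) = 1122/1645.

m = -2.06, b = 0.68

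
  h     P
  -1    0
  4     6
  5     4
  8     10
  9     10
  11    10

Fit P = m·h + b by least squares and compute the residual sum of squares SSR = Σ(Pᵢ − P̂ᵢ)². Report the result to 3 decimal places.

XᵀX·[m, b]ᵀ = XᵀP reads: 308·m + 36·b = 324;  36·m + 6·b = 40.
(Σh·h = 308, Σh = 36, Σ1 = 6, Σh·P = 324, ΣP = 40.)
det = 308·6 − 36² = 552.
m = (324·6 − 36·40)/552 = 21/23; b = (308·40 − 36·324)/552 = 82/69.
Residuals: -19/69, 80/69, -121/69, 104/69, 41/69, -85/69; SSR = 596/69.

SSR = 8.638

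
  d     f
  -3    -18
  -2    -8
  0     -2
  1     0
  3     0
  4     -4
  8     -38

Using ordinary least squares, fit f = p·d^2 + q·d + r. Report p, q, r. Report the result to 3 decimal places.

The normal system XᵀX·[p, q, r]ᵀ = Xᵀf is [[4531, 569, 103]; [569, 103, 11]; [103, 11, 7]]·[p, q, r]ᵀ = [-2690, -250, -70]ᵀ.
Solving the 3×3 system (Gaussian elimination) gives p = -1990/2163, q = 9866/3605, r = -8254/10815.

p = -0.920, q = 2.737, r = -0.763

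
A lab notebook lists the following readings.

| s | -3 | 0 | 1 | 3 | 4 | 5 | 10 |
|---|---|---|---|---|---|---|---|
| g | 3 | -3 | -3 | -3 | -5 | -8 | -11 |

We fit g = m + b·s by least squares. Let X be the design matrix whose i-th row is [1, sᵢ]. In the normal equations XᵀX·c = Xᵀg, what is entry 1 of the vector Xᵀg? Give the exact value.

-30

Entry 1 ↔ basis 1, so (Xᵀg)_{1} = Σᵢ gᵢ = (1)·(3) + (1)·(-3) + (1)·(-3) + (1)·(-3) + (1)·(-5) + (1)·(-8) + (1)·(-11) = -30.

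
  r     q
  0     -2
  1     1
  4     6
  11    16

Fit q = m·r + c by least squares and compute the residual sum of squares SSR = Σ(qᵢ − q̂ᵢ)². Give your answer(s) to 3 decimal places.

SSR = 1.764

XᵀX·[m, c]ᵀ = Xᵀq reads: 138·m + 16·c = 201;  16·m + 4·c = 21.
(Σr·r = 138, Σr = 16, Σ1 = 4, Σr·q = 201, Σq = 21.)
Eliminating c: 4·(row 1) − 16·(row 2) gives 296·m = 4·201 − 16·21 = 468, so m = 117/74.
Then c = (21 − 16·(117/74))/4 = -159/148.
Residuals: -137/148, 73/148, 3/4, -47/148; SSR = 261/148.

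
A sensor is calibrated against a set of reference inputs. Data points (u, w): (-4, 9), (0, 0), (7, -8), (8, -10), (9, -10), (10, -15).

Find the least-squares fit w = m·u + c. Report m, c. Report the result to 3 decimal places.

Compute the Gram sums: Σu·u = 310, Σu = 30, Σ1 = 6.
And Σu·w = -412, Σw = -34.
Eliminating c: 6·(row 1) − 30·(row 2) gives 960·m = 6·(-412) − 30·(-34) = -1452, so m = -121/80.
Then c = ((-34) − 30·(-121/80))/6 = 91/48.

m = -1.513, c = 1.896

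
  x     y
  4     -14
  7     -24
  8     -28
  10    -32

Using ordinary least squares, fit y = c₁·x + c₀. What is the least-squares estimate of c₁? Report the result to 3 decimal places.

c₁ = -3.067

Entries of AᵀA: Σx·x = 229, Σx = 29, Σ1 = 4.
Moment sums: Σx·y = -768, Σy = -98.
Eliminating c₀: 4·(row 1) − 29·(row 2) gives 75·c₁ = 4·(-768) − 29·(-98) = -230, so c₁ = -46/15.
Then c₀ = ((-98) − 29·(-46/15))/4 = -34/15.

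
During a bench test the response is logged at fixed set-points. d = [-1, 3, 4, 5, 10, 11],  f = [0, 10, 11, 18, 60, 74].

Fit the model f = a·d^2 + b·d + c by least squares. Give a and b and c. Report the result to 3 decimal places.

Forming MᵀM = [[25604, 2546, 272]; [2546, 272, 32]; [272, 32, 6]] and Mᵀf = [15670, 1578, 173]ᵀ gives MᵀM·[a, b, c]ᵀ = Mᵀf.
Row-reducing yields a = 56521/108957, b = 93689/108957, c = 53089/72638.

a = 0.519, b = 0.860, c = 0.731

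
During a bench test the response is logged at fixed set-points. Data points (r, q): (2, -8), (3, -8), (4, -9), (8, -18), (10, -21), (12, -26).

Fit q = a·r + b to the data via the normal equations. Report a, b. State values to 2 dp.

a = -1.88, b = -2.78

Normal-equation sums: Σr·r = 337, Σr = 39, Σ1 = 6.
For Xᵀq: Σr·q = -742, Σq = -90.
XᵀX·[a, b]ᵀ = Xᵀq becomes [[337, 39]; [39, 6]]·[a, b]ᵀ = [-742, -90]ᵀ.
Determinant 337·6 − 39² = 501.
a = ((-742)·6 − 39·(-90))/501 = -314/167; b = (337·(-90) − 39·(-742))/501 = -464/167.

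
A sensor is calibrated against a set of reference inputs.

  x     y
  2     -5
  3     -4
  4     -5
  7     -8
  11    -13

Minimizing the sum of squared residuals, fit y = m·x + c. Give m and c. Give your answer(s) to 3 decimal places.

The normal equations are: 199·m + 27·c = -241;  27·m + 5·c = -35.
Determinant 199·5 − 27² = 266.
m = ((-241)·5 − 27·(-35))/266 = -130/133; c = (199·(-35) − 27·(-241))/266 = -229/133.

m = -0.977, c = -1.722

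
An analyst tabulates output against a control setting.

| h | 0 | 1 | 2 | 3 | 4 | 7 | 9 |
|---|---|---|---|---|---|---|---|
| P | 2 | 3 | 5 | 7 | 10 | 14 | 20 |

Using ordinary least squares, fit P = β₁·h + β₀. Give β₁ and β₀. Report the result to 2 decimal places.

AᵀA·[β₁, β₀]ᵀ = AᵀP reads: 160·β₁ + 26·β₀ = 352;  26·β₁ + 7·β₀ = 61.
Eliminating β₀: 7·(row 1) − 26·(row 2) gives 444·β₁ = 7·352 − 26·61 = 878, so β₁ = 439/222.
Then β₀ = (61 − 26·(439/222))/7 = 152/111.

β₁ = 1.98, β₀ = 1.37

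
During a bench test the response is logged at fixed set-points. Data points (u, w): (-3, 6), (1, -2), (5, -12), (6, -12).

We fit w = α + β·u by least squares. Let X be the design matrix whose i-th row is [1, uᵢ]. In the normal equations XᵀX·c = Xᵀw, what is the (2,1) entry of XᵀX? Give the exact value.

9

Row 2 ↔ basis u, column 1 ↔ basis 1, so (XᵀX)_{2,1} = Σᵢ u = (-3)·(1) + (1)·(1) + (5)·(1) + (6)·(1) = 9.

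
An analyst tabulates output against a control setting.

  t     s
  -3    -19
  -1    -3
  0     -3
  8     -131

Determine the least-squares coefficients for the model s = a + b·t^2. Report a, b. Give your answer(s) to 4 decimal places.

Forming XᵀX = [[4, 74]; [74, 4178]] and Xᵀs = [-156, -8558]ᵀ gives XᵀX·[a, b]ᵀ = Xᵀs.
Determinant 4·4178 − 74² = 11236.
a = ((-156)·4178 − 74·(-8558))/11236 = -4619/2809; b = (4·(-8558) − 74·(-156))/11236 = -5672/2809.

a = -1.6444, b = -2.0192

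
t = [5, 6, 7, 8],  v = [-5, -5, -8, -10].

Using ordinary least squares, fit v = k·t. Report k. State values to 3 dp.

k = -1.098

Setting ∂/∂k … = 0 gives: 174·k = -191.
(Σt·t = 174, Σt·v = -191.)
k = (-191)/174 = -1.0977.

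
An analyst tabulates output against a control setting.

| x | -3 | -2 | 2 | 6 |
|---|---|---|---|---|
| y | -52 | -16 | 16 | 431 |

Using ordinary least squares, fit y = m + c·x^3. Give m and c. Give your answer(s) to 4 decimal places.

m = 0.6385, c = 1.9918

Sums needed: Σ1 = 4, Σx^3 = 189, Σx^3·x^3 = 47513.
For Aᵀy: Σy = 379, Σx^3·y = 94756.
Eliminating c: 47513·(row 1) − 189·(row 2) gives 154331·m = 47513·379 − 189·94756 = 98543, so m = 98543/154331.
Then c = (94756 − 189·(98543/154331))/47513 = 307393/154331.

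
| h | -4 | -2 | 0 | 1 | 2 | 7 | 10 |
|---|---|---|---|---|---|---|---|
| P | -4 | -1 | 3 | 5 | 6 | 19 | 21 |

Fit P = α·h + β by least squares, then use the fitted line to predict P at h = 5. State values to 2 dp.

Normal-equation sums: Σh·h = 174, Σh = 14, Σ1 = 7.
For MᵀP: Σh·P = 378, ΣP = 49.
So MᵀM·[α, β]ᵀ = MᵀP: [[174, 14]; [14, 7]]·[α, β]ᵀ = [378, 49]ᵀ.
Determinant 174·7 − 14² = 1022.
α = (378·7 − 14·49)/1022 = 140/73; β = (174·49 − 14·378)/1022 = 231/73.
At h = 5: P̂ = (140/73)·(5) + (231/73)·(1) = 931/73.

P̂ = 12.75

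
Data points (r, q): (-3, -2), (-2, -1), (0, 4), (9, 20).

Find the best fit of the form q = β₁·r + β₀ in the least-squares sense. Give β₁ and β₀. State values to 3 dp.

The normal system AᵀA·[β₁, β₀]ᵀ = Aᵀq is [[94, 4]; [4, 4]]·[β₁, β₀]ᵀ = [188, 21]ᵀ.
det = 94·4 − 4² = 360.
β₁ = (188·4 − 4·21)/360 = 167/90; β₀ = (94·21 − 4·188)/360 = 611/180.

β₁ = 1.856, β₀ = 3.394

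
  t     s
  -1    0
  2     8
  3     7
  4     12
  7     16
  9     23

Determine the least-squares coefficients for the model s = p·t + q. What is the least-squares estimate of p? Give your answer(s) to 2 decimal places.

p = 2.19

Entries of XᵀX: Σt·t = 160, Σt = 24, Σ1 = 6.
Right-hand side: Σt·s = 404, Σs = 66.
XᵀX·[p, q]ᵀ = Xᵀs becomes [[160, 24]; [24, 6]]·[p, q]ᵀ = [404, 66]ᵀ.
Eliminating q: 6·(row 1) − 24·(row 2) gives 384·p = 6·404 − 24·66 = 840, so p = 35/16.
Then q = (66 − 24·(35/16))/6 = 9/4.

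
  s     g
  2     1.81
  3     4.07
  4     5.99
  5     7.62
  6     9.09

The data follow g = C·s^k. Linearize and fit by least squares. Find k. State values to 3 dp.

Let Y = ln g. Fitting Y = k·ln s + ln C by least squares:
Σln s = 6.5793, Σ(ln s)² = 9.4099, Σln g = 8.0250, Σln s·ln g = 11.6581.
Normal system: [[9.4099, 6.5793]; [6.5793, 5]]·[k, ln C]ᵀ = [11.6581, 8.0250]ᵀ.
Slope k = (n·Σln s·ln g − Σln s·Σln g)/(n·Σ(ln s)² − (Σln s)²) = (5·11.6581 − 6.5793·8.0250)/3.7630 = 1.45939; ln C = (Σln g − k·Σln s)/n = -0.31534.

k = 1.459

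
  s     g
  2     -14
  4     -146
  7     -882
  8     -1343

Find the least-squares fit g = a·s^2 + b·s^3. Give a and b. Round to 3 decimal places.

Forming XᵀX = [[6769, 50631]; [50631, 383953]] and Xᵀg = [-131562, -999598]ᵀ gives XᵀX·[a, b]ᵀ = Xᵀg.
Eliminating b: 383953·(row 1) − 50631·(row 2) gives 35479696·a = 383953·(-131562) − 50631·(-999598) = 97021752, so a = 12127719/4434962.
Then b = ((-999598) − 50631·(12127719/4434962))/383953 = -1877915/633566.

a = 2.735, b = -2.964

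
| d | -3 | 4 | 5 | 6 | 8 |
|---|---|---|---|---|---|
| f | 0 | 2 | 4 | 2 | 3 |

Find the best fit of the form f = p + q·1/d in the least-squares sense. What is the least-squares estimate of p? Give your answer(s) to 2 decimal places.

Forming XᵀX = [[5, 49/120]; [49/120, 3701/14400]] and Xᵀf = [11, 241/120]ᵀ gives XᵀX·[p, q]ᵀ = Xᵀf.
Eliminating q: (3701/14400)·(row 1) − (49/120)·(row 2) gives (671/600)·p = (3701/14400)·11 − (49/120)·(241/120) = 4817/2400, so p = 4817/2684.
Then q = ((241/120) − (49/120)·(4817/2684))/(3701/14400) = 3330/671.

p = 1.79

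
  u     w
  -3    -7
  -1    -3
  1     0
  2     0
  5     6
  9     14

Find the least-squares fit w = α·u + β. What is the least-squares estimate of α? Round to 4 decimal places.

α = 1.7056

AᵀA·[α, β]ᵀ = Aᵀw reads: 121·α + 13·β = 180;  13·α + 6·β = 10.
Determinant 121·6 − 13² = 557.
α = (180·6 − 13·10)/557 = 950/557; β = (121·10 − 13·180)/557 = -1130/557.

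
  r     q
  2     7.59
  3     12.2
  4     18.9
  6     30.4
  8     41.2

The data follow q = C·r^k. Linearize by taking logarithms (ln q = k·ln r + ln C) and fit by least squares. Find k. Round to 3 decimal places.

k = 1.239

Let Y = ln q. Fitting Y = k·ln r + ln C by least squares:
Σln r = 7.0493, Σ(ln r)² = 11.1437, Σln q = 14.6003, Σln r·ln q = 22.0777.
Equations: 11.1437·k + 7.0493·ln C = 22.0777;  7.0493·k + 5·ln C = 14.6003.
Slope k = (n·Σln r·ln q − Σln r·Σln q)/(n·Σ(ln r)² − (Σln r)²) = (5·22.0777 − 7.0493·14.6003)/6.0265 = 1.23905; ln C = (Σln q − k·Σln r)/n = 1.17319.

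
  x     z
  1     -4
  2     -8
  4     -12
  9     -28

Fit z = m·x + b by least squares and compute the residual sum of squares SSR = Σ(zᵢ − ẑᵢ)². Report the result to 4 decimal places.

SSR = 1.8947

From the data, Σx·x = 102, Σx = 16, Σ1 = 4.
Moment sums: Σx·z = -320, Σz = -52.
Normal equations: [[102, 16]; [16, 4]]·[m, b]ᵀ = [-320, -52]ᵀ.
Determinant 102·4 − 16² = 152.
m = ((-320)·4 − 16·(-52))/152 = -56/19; b = (102·(-52) − 16·(-320))/152 = -23/19.
Residuals: 3/19, -17/19, 1, -5/19; SSR = 36/19.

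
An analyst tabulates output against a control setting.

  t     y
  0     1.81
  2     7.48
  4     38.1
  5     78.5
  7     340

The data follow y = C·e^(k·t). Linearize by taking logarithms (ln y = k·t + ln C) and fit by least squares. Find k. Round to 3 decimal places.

Taking logs, ln y = k·t + ln C, so regress ln y on t.
XᵀX = [[94.0000, 18.0000]; [18.0000, 5]], rhs = [81.2034, 16.4378]ᵀ  (here Σt = 18.0000, Σ(t)² = 94.0000, Σln y = 16.4378, Σt·ln y = 81.2034).
Slope k = (n·Σt·ln y − Σt·Σln y)/(n·Σ(t)² − (Σt)²) = (5·81.2034 − 18.0000·16.4378)/146.0000 = 0.75436; ln C = (Σln y − k·Σt)/n = 0.57187.

k = 0.754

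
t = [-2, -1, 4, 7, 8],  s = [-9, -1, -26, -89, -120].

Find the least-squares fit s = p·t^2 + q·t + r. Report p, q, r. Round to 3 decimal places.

With design matrix X, XᵀX = [[6770, 910, 134]; [910, 134, 16]; [134, 16, 5]] and Xᵀs = [-12494, -1668, -245]ᵀ.
Row-reducing yields p = -13637/6594, q = 2951/2198, r = 7018/3297.

p = -2.068, q = 1.343, r = 2.129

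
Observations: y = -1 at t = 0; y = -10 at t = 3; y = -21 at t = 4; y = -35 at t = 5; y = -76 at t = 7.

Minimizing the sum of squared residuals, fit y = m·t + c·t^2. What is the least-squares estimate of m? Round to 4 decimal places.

m = 2.3442

XᵀX·[m, c]ᵀ = Xᵀy reads: 99·m + 559·c = -821;  559·m + 3363·c = -5025.
(Σt·t = 99, Σt·t^2 = 559, Σt^2·t^2 = 3363, Σt·y = -821, Σt^2·y = -5025.)
Δ = 99·3363 − 559² = 20456.
m = ((-821)·3363 − 559·(-5025))/20456 = 5994/2557; c = (99·(-5025) − 559·(-821))/20456 = -4817/2557.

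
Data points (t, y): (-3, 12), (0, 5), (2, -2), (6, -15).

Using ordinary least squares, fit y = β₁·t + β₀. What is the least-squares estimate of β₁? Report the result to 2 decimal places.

β₁ = -3.04

Normal-equation sums: Σt·t = 49, Σt = 5, Σ1 = 4.
For Aᵀy: Σt·y = -130, Σy = 0.
So AᵀA·[β₁, β₀]ᵀ = Aᵀy: [[49, 5]; [5, 4]]·[β₁, β₀]ᵀ = [-130, 0]ᵀ.
det = 49·4 − 5² = 171.
β₁ = ((-130)·4 − 5·0)/171 = -520/171; β₀ = (49·0 − 5·(-130))/171 = 650/171.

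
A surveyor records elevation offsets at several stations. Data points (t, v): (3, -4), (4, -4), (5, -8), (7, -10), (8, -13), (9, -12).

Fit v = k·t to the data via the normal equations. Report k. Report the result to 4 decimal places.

Compute the Gram sums: Σt·t = 244.
Right-hand side: Σt·v = -350.
Normal equations: [[244]]·[k]ᵀ = [-350]ᵀ.
k = (-350)/244 = -1.43443.

k = -1.4344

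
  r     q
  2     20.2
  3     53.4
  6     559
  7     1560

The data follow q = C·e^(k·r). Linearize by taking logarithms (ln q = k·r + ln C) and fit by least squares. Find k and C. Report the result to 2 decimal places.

Taking logs, ln q = k·r + ln C, so regress ln q on r.
XᵀX = [[98.0000, 18.0000]; [18.0000, 4]], rhs = [107.3688, 20.6621]ᵀ  (here Σr = 18.0000, Σ(r)² = 98.0000, Σln q = 20.6621, Σr·ln q = 107.3688).
Δ = 98.0000·4 − (18.0000)² = 68.0000; k = (107.3688·4 − 18.0000·20.6621)/68.0000 = 0.84644, ln C = (98.0000·20.6621 − 18.0000·107.3688)/68.0000 = 1.35656, so C = exp(1.35656) = 3.88282.

k = 0.85, C = 3.88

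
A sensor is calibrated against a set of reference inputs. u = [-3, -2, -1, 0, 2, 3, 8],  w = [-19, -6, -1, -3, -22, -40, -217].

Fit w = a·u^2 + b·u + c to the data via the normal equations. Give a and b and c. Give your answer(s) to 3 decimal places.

a = -2.895, b = -3.645, c = -2.722

With design matrix X, XᵀX = [[4291, 511, 91]; [511, 91, 7]; [91, 7, 7]] and Xᵀw = [-14532, -1830, -308]ᵀ.
Solving the 3×3 system (Gaussian elimination) gives a = -1459/504, b = -1837/504, c = -49/18.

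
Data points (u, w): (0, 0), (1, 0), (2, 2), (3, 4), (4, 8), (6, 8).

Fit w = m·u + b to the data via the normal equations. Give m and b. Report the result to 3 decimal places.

m = 1.600, b = -0.600

MᵀM·[m, b]ᵀ = Mᵀw reads: 66·m + 16·b = 96;  16·m + 6·b = 22.
(Σu·u = 66, Σu = 16, Σ1 = 6, Σu·w = 96, Σw = 22.)
Δ = 66·6 − 16² = 140.
m = (96·6 − 16·22)/140 = 8/5; b = (66·22 − 16·96)/140 = -3/5.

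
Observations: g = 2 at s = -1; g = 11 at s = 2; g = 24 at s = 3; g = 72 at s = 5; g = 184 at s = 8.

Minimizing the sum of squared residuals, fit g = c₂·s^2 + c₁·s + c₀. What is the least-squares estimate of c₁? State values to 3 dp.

The normal system AᵀA·[c₂, c₁, c₀]ᵀ = Aᵀg is [[4819, 671, 103]; [671, 103, 17]; [103, 17, 5]]·[c₂, c₁, c₀]ᵀ = [13838, 1924, 293]ᵀ.
Row-reducing yields c₂ = 3527/1218, c₁ = -31/1218, c₀ = -28/29.

c₁ = -0.025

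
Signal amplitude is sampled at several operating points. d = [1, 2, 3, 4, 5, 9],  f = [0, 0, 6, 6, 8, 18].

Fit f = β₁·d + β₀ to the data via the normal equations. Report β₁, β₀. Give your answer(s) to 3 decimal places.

β₁ = 2.300, β₀ = -2.867

Normal-equation sums: Σd·d = 136, Σd = 24, Σ1 = 6.
For Aᵀf: Σd·f = 244, Σf = 38.
Normal equations: [[136, 24]; [24, 6]]·[β₁, β₀]ᵀ = [244, 38]ᵀ.
Determinant 136·6 − 24² = 240.
β₁ = (244·6 − 24·38)/240 = 23/10; β₀ = (136·38 − 24·244)/240 = -43/15.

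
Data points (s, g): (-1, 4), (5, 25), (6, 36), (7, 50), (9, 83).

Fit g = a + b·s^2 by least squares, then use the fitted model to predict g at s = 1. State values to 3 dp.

MᵀM·[a, b]ᵀ = Mᵀg reads: 5·a + 192·b = 198;  192·a + 10884·b = 11098.
Eliminating b: 10884·(row 1) − 192·(row 2) gives 17556·a = 10884·198 − 192·11098 = 24216, so a = 2018/1463.
Then b = (11098 − 192·(2018/1463))/10884 = 8737/8778.
At s = 1: ĝ = (2018/1463)·(1) + (8737/8778)·(1) = 1895/798.

ĝ = 2.375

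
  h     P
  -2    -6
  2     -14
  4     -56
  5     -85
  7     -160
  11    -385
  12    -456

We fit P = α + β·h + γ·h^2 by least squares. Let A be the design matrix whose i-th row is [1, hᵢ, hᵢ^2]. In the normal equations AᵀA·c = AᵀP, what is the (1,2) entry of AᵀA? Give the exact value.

Row 1 ↔ basis 1, column 2 ↔ basis h, so (AᵀA)_{1,2} = Σᵢ h = (1)·(-2) + (1)·(2) + (1)·(4) + (1)·(5) + (1)·(7) + (1)·(11) + (1)·(12) = 39.

39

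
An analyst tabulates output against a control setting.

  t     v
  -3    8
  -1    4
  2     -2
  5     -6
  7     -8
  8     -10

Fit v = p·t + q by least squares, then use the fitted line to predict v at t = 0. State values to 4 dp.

v̂ = 2.4422

The normal equations are: 152·p + 18·q = -198;  18·p + 6·q = -14.
Determinant 152·6 − 18² = 588.
p = ((-198)·6 − 18·(-14))/588 = -78/49; q = (152·(-14) − 18·(-198))/588 = 359/147.
At t = 0: v̂ = (-78/49)·(0) + (359/147)·(1) = 359/147.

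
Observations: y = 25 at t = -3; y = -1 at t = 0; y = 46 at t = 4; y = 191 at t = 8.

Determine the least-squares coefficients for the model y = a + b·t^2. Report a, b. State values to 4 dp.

Entries of AᵀA: Σ1 = 4, Σt^2 = 89, Σt^2·t^2 = 4433.
And Σy = 261, Σt^2·y = 13185.
Normal equations: [[4, 89]; [89, 4433]]·[a, b]ᵀ = [261, 13185]ᵀ.
Eliminating b: 4433·(row 1) − 89·(row 2) gives 9811·a = 4433·261 − 89·13185 = -16452, so a = -16452/9811.
Then b = (13185 − 89·(-16452/9811))/4433 = 29511/9811.

a = -1.6769, b = 3.0080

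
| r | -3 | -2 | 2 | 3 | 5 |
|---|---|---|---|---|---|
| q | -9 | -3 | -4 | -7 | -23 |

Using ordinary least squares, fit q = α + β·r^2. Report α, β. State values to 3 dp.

α = 0.283, β = -0.930

Sums needed: Σ1 = 5, Σr^2 = 51, Σr^2·r^2 = 819.
For Aᵀq: Σq = -46, Σr^2·q = -747.
So AᵀA·[α, β]ᵀ = Aᵀq: [[5, 51]; [51, 819]]·[α, β]ᵀ = [-46, -747]ᵀ.
Eliminating β: 819·(row 1) − 51·(row 2) gives 1494·α = 819·(-46) − 51·(-747) = 423, so α = 47/166.
Then β = ((-747) − 51·(47/166))/819 = -463/498.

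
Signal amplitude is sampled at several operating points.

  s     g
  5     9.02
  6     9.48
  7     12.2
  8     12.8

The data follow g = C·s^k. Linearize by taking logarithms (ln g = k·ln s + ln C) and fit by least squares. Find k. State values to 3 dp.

Taking logs, ln g = k·ln s + ln C, so regress ln g on ln s.
XᵀX = [[13.9113, 7.4265]; [7.4265, 4]], rhs = [17.7389, 9.4995]ᵀ  (here Σln s = 7.4265, Σ(ln s)² = 13.9113, Σln g = 9.4995, Σln s·ln g = 17.7389).
Δ = 13.9113·4 − (7.4265)² = 0.4917; k = (17.7389·4 − 7.4265·9.4995)/0.4917 = 0.82743, ln C = (13.9113·9.4995 − 7.4265·17.7389)/0.4917 = 0.83864.

k = 0.827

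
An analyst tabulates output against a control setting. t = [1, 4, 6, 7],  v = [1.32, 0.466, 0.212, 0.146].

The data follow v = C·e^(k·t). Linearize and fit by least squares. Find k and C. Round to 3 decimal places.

Taking logs, ln v = k·t + ln C, so regress ln v on t.
Σt = 18.0000, Σ(t)² = 102.0000, Σln v = -3.9613, Σt·ln v = -25.5527.
Normal system: [[102.0000, 18.0000]; [18.0000, 4]]·[k, ln C]ᵀ = [-25.5527, -3.9613]ᵀ.
Solving (det = 84.0000): k = -0.36795, ln C = 0.66548, so C = exp(0.66548) = 1.94543.

k = -0.368, C = 1.945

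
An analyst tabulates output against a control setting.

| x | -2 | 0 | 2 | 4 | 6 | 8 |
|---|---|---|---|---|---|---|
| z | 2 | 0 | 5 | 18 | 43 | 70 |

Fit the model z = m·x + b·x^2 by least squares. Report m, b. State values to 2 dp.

m = 0.84, b = 1.00

Compute the Gram sums: Σx·x = 124, Σx·x^2 = 792, Σx^2·x^2 = 5680.
For Mᵀz: Σx·z = 896, Σx^2·z = 6344.
Normal equations: [[124, 792]; [792, 5680]]·[m, b]ᵀ = [896, 6344]ᵀ.
Eliminating b: 5680·(row 1) − 792·(row 2) gives 77056·m = 5680·896 − 792·6344 = 64832, so m = 1013/1204.
Then b = (6344 − 792·(1013/1204))/5680 = 2407/2408.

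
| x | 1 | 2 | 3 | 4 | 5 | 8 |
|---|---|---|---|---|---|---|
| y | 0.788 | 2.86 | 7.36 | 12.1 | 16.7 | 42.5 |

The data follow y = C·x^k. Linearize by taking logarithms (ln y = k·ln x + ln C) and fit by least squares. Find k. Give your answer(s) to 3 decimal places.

k = 1.923

Linearized form: ln y = k·ln x + ln C. From the 6 transformed points,
Σln x = 6.8669, Σ(ln x)² = 10.5236, Σln y = 11.8667, Σln x·ln y = 18.7057.
Normal system: [[10.5236, 6.8669]; [6.8669, 6]]·[k, ln C]ᵀ = [18.7057, 11.8667]ᵀ.
Slope k = (n·Σln x·ln y − Σln x·Σln y)/(n·Σ(ln x)² − (Σln x)²) = (6·18.7057 − 6.8669·11.8667)/15.9867 = 1.92322; ln C = (Σln y − k·Σln x)/n = -0.22331.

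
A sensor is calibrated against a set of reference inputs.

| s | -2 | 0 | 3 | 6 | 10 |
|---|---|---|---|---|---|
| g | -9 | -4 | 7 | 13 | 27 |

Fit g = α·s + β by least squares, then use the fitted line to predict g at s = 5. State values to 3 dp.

Sums needed: Σs·s = 149, Σs = 17, Σ1 = 5.
And Σs·g = 387, Σg = 34.
So MᵀM·[α, β]ᵀ = Mᵀg: [[149, 17]; [17, 5]]·[α, β]ᵀ = [387, 34]ᵀ.
Δ = 149·5 − 17² = 456.
α = (387·5 − 17·34)/456 = 1357/456; β = (149·34 − 17·387)/456 = -1513/456.
At s = 5: ĝ = (1357/456)·(5) + (-1513/456)·(1) = 659/57.

ĝ = 11.561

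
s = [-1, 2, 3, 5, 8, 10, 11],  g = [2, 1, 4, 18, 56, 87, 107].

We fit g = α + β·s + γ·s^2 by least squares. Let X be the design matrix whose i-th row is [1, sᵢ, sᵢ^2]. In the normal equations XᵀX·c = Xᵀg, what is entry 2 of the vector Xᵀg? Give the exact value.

2597

Entry 2 ↔ basis s, so (Xᵀg)_{2} = Σᵢ (s)·gᵢ = (-1)·(2) + (2)·(1) + (3)·(4) + (5)·(18) + (8)·(56) + (10)·(87) + (11)·(107) = 2597.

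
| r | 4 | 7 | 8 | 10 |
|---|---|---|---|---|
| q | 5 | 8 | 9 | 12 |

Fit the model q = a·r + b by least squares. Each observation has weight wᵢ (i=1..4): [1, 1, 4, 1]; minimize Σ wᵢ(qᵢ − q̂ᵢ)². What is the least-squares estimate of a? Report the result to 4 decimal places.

a = 1.1232

Compute the Gram sums: Σwᵢ·r·r = 421, Σwᵢ·r = 53, Σwᵢ·1 = 7.
For XᵀWq: Σwᵢ·r·q = 484, Σwᵢ·q = 61.
det = 421·7 − 53² = 138.
a = (484·7 − 53·61)/138 = 155/138; b = (421·61 − 53·484)/138 = 29/138.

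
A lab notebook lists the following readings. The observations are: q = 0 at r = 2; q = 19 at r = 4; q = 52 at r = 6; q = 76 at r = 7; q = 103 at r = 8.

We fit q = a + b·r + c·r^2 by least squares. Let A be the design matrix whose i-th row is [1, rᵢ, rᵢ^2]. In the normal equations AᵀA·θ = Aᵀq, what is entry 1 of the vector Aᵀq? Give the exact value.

250

Entry 1 ↔ basis 1, so (Aᵀq)_{1} = Σᵢ qᵢ = (1)·(0) + (1)·(19) + (1)·(52) + (1)·(76) + (1)·(103) = 250.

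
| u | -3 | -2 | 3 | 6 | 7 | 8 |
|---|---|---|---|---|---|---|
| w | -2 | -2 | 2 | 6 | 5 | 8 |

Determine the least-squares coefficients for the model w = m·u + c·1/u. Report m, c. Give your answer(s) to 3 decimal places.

Forming XᵀX = [[171, 6]; [6, 1681/3136]] and Xᵀw = [151, 106/21]ᵀ gives XᵀX·[m, c]ᵀ = Xᵀw.
Determinant 171·(1681/3136) − 6² = 174555/3136.
m = (151·(1681/3136) − 6·(106/21))/(174555/3136) = 31771/34911; c = (171·(106/21) − 6·151)/(174555/3136) = -8960/11637.

m = 0.910, c = -0.770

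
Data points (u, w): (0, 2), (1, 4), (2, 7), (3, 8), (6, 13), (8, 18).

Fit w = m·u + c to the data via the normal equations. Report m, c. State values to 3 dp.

The normal equations are: 114·m + 20·c = 264;  20·m + 6·c = 52.
Δ = 114·6 − 20² = 284.
m = (264·6 − 20·52)/284 = 136/71; c = (114·52 − 20·264)/284 = 162/71.

m = 1.915, c = 2.282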